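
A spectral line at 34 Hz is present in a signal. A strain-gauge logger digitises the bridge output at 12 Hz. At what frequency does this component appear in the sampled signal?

34 Hz mod fs = 10 Hz.
10 Hz > fs/2 = 6 Hz, folds to fs − 10 Hz = 2 Hz.

2 Hz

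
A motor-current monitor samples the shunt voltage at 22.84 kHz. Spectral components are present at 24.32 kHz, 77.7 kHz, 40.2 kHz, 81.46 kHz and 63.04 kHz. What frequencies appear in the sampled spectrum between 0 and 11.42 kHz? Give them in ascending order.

1.48 kHz, 5.48 kHz, 9.18 kHz, 9.9 kHz

fs/2 = 11.42 kHz.
24.32 kHz mod fs = 1.48 kHz.
1.48 kHz ≤ fs/2 = 11.42 kHz, appears at 1.48 kHz.
77.7 kHz mod fs = 9.18 kHz.
9.18 kHz ≤ fs/2 = 11.42 kHz, appears at 9.18 kHz.
40.2 kHz mod fs = 17.36 kHz.
17.36 kHz > fs/2 = 11.42 kHz, folds to fs − 17.36 kHz = 5.48 kHz.
81.46 kHz mod fs = 12.94 kHz.
12.94 kHz > fs/2 = 11.42 kHz, folds to fs − 12.94 kHz = 9.9 kHz.
63.04 kHz mod fs = 17.36 kHz.
17.36 kHz > fs/2 = 11.42 kHz, folds to fs − 17.36 kHz = 5.48 kHz.
Distinct values: {1.48 kHz, 5.48 kHz, 9.18 kHz, 9.9 kHz}.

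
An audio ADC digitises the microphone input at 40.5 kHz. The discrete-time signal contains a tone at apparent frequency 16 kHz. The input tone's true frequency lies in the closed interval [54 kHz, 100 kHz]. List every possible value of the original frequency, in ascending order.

56.5 kHz, 65 kHz, 97 kHz

Frequencies that alias to 16 kHz are k·fs ± 16 kHz for integer k ≥ 0.
k=0: 16 kHz.
k=1: 24.5 kHz, 56.5 kHz.
k=2: 65 kHz, 97 kHz.
k=3: 105.5 kHz, 137.5 kHz.
Within [54 kHz, 100 kHz]: 56.5 kHz, 65 kHz, 97 kHz.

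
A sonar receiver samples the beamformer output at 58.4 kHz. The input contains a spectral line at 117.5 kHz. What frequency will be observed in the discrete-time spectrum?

0.7 kHz

117.5 kHz mod fs = 0.7 kHz.
0.7 kHz ≤ fs/2 = 29.2 kHz, appears at 0.7 kHz.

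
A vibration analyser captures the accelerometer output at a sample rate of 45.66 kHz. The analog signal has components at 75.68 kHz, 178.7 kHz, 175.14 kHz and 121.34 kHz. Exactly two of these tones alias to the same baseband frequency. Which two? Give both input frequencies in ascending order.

fs/2 = 22.83 kHz.
75.68 kHz mod fs = 30.02 kHz.
30.02 kHz > fs/2 = 22.83 kHz, folds to fs − 30.02 kHz = 15.64 kHz.
178.7 kHz mod fs = 41.72 kHz.
41.72 kHz > fs/2 = 22.83 kHz, folds to fs − 41.72 kHz = 3.94 kHz.
175.14 kHz mod fs = 38.16 kHz.
38.16 kHz > fs/2 = 22.83 kHz, folds to fs − 38.16 kHz = 7.5 kHz.
121.34 kHz mod fs = 30.02 kHz.
30.02 kHz > fs/2 = 22.83 kHz, folds to fs − 30.02 kHz = 15.64 kHz.
75.68 kHz and 121.34 kHz both map to 15.64 kHz.

75.68 kHz, 121.34 kHz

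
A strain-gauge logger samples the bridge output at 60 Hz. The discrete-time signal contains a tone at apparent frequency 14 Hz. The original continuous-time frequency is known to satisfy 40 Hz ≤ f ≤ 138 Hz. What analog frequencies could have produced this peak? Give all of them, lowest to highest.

46 Hz, 74 Hz, 106 Hz, 134 Hz

Frequencies that alias to 14 Hz are k·fs ± 14 Hz for integer k ≥ 0.
k=0: 14 Hz.
k=1: 46 Hz, 74 Hz.
k=2: 106 Hz, 134 Hz.
k=3: 166 Hz, 194 Hz.
Within [40 Hz, 138 Hz]: 46 Hz, 74 Hz, 106 Hz, 134 Hz.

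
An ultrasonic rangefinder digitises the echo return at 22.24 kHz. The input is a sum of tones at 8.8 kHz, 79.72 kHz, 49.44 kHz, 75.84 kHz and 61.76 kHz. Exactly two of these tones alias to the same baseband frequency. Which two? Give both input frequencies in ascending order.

49.44 kHz, 61.76 kHz

fs/2 = 11.12 kHz.
8.8 kHz ≤ fs/2 = 11.12 kHz, passes unchanged.
79.72 kHz mod fs = 13 kHz.
13 kHz > fs/2 = 11.12 kHz, folds to fs − 13 kHz = 9.24 kHz.
49.44 kHz mod fs = 4.96 kHz.
4.96 kHz ≤ fs/2 = 11.12 kHz, appears at 4.96 kHz.
75.84 kHz mod fs = 9.12 kHz.
9.12 kHz ≤ fs/2 = 11.12 kHz, appears at 9.12 kHz.
61.76 kHz mod fs = 17.28 kHz.
17.28 kHz > fs/2 = 11.12 kHz, folds to fs − 17.28 kHz = 4.96 kHz.
49.44 kHz and 61.76 kHz both map to 4.96 kHz.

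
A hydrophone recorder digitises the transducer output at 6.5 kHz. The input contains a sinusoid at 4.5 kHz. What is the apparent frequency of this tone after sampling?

4.5 kHz > fs/2 = 3.25 kHz, folds to fs − 4.5 kHz = 2 kHz.

2 kHz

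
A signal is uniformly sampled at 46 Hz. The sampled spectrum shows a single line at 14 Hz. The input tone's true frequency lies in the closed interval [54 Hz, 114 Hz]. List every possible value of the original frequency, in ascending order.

Frequencies that alias to 14 Hz are k·fs ± 14 Hz for integer k ≥ 0.
k=0: 14 Hz.
k=1: 32 Hz, 60 Hz.
k=2: 78 Hz, 106 Hz.
k=3: 124 Hz, 152 Hz.
Within [54 Hz, 114 Hz]: 60 Hz, 78 Hz, 106 Hz.

60 Hz, 78 Hz, 106 Hz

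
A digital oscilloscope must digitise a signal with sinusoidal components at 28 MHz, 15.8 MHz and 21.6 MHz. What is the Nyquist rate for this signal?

Highest-frequency component: 28 MHz.
Nyquist rate = 2 × 28 MHz = 56 MHz.

56 MHz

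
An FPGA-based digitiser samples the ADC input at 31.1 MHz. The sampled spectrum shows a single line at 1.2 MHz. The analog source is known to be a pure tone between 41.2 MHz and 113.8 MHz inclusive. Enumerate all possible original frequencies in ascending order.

Frequencies that alias to 1.2 MHz are k·fs ± 1.2 MHz for integer k ≥ 0.
k=0: 1.2 MHz.
k=1: 29.9 MHz, 32.3 MHz.
k=2: 61 MHz, 63.4 MHz.
k=3: 92.1 MHz, 94.5 MHz.
k=4: 123.2 MHz, 125.6 MHz.
Within [41.2 MHz, 113.8 MHz]: 61 MHz, 63.4 MHz, 92.1 MHz, 94.5 MHz.

61 MHz, 63.4 MHz, 92.1 MHz, 94.5 MHz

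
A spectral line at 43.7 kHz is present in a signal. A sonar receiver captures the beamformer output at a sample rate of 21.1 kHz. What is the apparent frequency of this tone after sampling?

43.7 kHz mod fs = 1.5 kHz.
1.5 kHz ≤ fs/2 = 10.55 kHz, appears at 1.5 kHz.

1.5 kHz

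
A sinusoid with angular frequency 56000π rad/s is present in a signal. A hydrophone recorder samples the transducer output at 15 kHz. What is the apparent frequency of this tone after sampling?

2 kHz

ω = 56000π rad/s → f = ω/(2π) = 28000 Hz = 28 kHz.
28 kHz mod fs = 13 kHz.
13 kHz > fs/2 = 7.5 kHz, folds to fs − 13 kHz = 2 kHz.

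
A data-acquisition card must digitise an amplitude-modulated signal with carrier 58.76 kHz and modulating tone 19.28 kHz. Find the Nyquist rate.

156.08 kHz

AM sidebands sit at fc ± fm = 39.48 kHz and 78.04 kHz.
Highest-frequency component: 78.04 kHz.
Nyquist rate = 2 × 78.04 kHz = 156.08 kHz.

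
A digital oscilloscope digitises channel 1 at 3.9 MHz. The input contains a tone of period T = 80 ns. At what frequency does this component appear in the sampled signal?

0.8 MHz

T = 80 ns → f = 1/T = 12.5 MHz.
12.5 MHz mod fs = 0.8 MHz.
0.8 MHz ≤ fs/2 = 1.95 MHz, appears at 0.8 MHz.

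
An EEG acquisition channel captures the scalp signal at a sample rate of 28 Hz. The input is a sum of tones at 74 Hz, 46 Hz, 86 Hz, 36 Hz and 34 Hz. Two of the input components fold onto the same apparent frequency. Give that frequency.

10 Hz

fs/2 = 14 Hz.
74 Hz mod fs = 18 Hz.
18 Hz > fs/2 = 14 Hz, folds to fs − 18 Hz = 10 Hz.
46 Hz mod fs = 18 Hz.
18 Hz > fs/2 = 14 Hz, folds to fs − 18 Hz = 10 Hz.
86 Hz mod fs = 2 Hz.
2 Hz ≤ fs/2 = 14 Hz, appears at 2 Hz.
36 Hz mod fs = 8 Hz.
8 Hz ≤ fs/2 = 14 Hz, appears at 8 Hz.
34 Hz mod fs = 6 Hz.
6 Hz ≤ fs/2 = 14 Hz, appears at 6 Hz.
46 Hz and 74 Hz both map to 10 Hz.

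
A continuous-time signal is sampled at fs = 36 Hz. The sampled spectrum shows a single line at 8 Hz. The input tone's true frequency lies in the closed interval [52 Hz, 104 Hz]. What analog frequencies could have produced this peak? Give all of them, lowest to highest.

Frequencies that alias to 8 Hz are k·fs ± 8 Hz for integer k ≥ 0.
k=0: 8 Hz.
k=1: 28 Hz, 44 Hz.
k=2: 64 Hz, 80 Hz.
k=3: 100 Hz, 116 Hz.
k=4: 136 Hz, 152 Hz.
Within [52 Hz, 104 Hz]: 64 Hz, 80 Hz, 100 Hz.

64 Hz, 80 Hz, 100 Hz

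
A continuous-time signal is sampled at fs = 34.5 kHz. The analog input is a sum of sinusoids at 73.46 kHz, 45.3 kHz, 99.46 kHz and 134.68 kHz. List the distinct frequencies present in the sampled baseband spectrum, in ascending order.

fs/2 = 17.25 kHz.
73.46 kHz mod fs = 4.46 kHz.
4.46 kHz ≤ fs/2 = 17.25 kHz, appears at 4.46 kHz.
45.3 kHz mod fs = 10.8 kHz.
10.8 kHz ≤ fs/2 = 17.25 kHz, appears at 10.8 kHz.
99.46 kHz mod fs = 30.46 kHz.
30.46 kHz > fs/2 = 17.25 kHz, folds to fs − 30.46 kHz = 4.04 kHz.
134.68 kHz mod fs = 31.18 kHz.
31.18 kHz > fs/2 = 17.25 kHz, folds to fs − 31.18 kHz = 3.32 kHz.
Distinct values: {3.32 kHz, 4.04 kHz, 4.46 kHz, 10.8 kHz}.

3.32 kHz, 4.04 kHz, 4.46 kHz, 10.8 kHz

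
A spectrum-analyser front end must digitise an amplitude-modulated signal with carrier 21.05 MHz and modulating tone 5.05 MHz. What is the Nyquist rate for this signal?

AM sidebands sit at fc ± fm = 16 MHz and 26.1 MHz.
Highest-frequency component: 26.1 MHz.
Nyquist rate = 2 × 26.1 MHz = 52.2 MHz.

52.2 MHz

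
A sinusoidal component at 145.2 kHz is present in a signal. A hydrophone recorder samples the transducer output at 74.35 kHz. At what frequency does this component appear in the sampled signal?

3.5 kHz

145.2 kHz mod fs = 70.85 kHz.
70.85 kHz > fs/2 = 37.175 kHz, folds to fs − 70.85 kHz = 3.5 kHz.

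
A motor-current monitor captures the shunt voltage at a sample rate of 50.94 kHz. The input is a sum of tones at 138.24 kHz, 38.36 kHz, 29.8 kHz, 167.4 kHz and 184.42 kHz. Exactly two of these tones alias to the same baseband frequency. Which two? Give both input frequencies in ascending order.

fs/2 = 25.47 kHz.
138.24 kHz mod fs = 36.36 kHz.
36.36 kHz > fs/2 = 25.47 kHz, folds to fs − 36.36 kHz = 14.58 kHz.
38.36 kHz > fs/2 = 25.47 kHz, folds to fs − 38.36 kHz = 12.58 kHz.
29.8 kHz > fs/2 = 25.47 kHz, folds to fs − 29.8 kHz = 21.14 kHz.
167.4 kHz mod fs = 14.58 kHz.
14.58 kHz ≤ fs/2 = 25.47 kHz, appears at 14.58 kHz.
184.42 kHz mod fs = 31.6 kHz.
31.6 kHz > fs/2 = 25.47 kHz, folds to fs − 31.6 kHz = 19.34 kHz.
138.24 kHz and 167.4 kHz both map to 14.58 kHz.

138.24 kHz, 167.4 kHz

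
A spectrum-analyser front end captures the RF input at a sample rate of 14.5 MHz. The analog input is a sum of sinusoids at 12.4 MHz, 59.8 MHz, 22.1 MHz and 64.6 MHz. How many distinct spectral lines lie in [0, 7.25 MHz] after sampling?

4

fs/2 = 7.25 MHz.
12.4 MHz > fs/2 = 7.25 MHz, folds to fs − 12.4 MHz = 2.1 MHz.
59.8 MHz mod fs = 1.8 MHz.
1.8 MHz ≤ fs/2 = 7.25 MHz, appears at 1.8 MHz.
22.1 MHz mod fs = 7.6 MHz.
7.6 MHz > fs/2 = 7.25 MHz, folds to fs − 7.6 MHz = 6.9 MHz.
64.6 MHz mod fs = 6.6 MHz.
6.6 MHz ≤ fs/2 = 7.25 MHz, appears at 6.6 MHz.
Distinct values: {1.8 MHz, 2.1 MHz, 6.6 MHz, 6.9 MHz} → 4.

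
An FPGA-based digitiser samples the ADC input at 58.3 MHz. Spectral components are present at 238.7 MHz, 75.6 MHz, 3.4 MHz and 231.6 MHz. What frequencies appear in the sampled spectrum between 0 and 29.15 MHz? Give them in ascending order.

1.6 MHz, 3.4 MHz, 5.5 MHz, 17.3 MHz

fs/2 = 29.15 MHz.
238.7 MHz mod fs = 5.5 MHz.
5.5 MHz ≤ fs/2 = 29.15 MHz, appears at 5.5 MHz.
75.6 MHz mod fs = 17.3 MHz.
17.3 MHz ≤ fs/2 = 29.15 MHz, appears at 17.3 MHz.
3.4 MHz ≤ fs/2 = 29.15 MHz, passes unchanged.
231.6 MHz mod fs = 56.7 MHz.
56.7 MHz > fs/2 = 29.15 MHz, folds to fs − 56.7 MHz = 1.6 MHz.
Distinct values: {1.6 MHz, 3.4 MHz, 5.5 MHz, 17.3 MHz}.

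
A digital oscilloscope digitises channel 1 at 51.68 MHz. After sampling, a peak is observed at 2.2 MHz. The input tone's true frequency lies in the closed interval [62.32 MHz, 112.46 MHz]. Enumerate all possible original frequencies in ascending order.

101.16 MHz, 105.56 MHz

Frequencies that alias to 2.2 MHz are k·fs ± 2.2 MHz for integer k ≥ 0.
k=0: 2.2 MHz.
k=1: 49.48 MHz, 53.88 MHz.
k=2: 101.16 MHz, 105.56 MHz.
k=3: 152.84 MHz, 157.24 MHz.
Within [62.32 MHz, 112.46 MHz]: 101.16 MHz, 105.56 MHz.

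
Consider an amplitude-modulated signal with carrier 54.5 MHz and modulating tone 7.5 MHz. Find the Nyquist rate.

AM sidebands sit at fc ± fm = 47 MHz and 62 MHz.
Highest-frequency component: 62 MHz.
Nyquist rate = 2 × 62 MHz = 124 MHz.

124 MHz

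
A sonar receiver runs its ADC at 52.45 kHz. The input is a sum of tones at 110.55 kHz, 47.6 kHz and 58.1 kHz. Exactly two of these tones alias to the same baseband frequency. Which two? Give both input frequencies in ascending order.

58.1 kHz, 110.55 kHz

fs/2 = 26.225 kHz.
110.55 kHz mod fs = 5.65 kHz.
5.65 kHz ≤ fs/2 = 26.225 kHz, appears at 5.65 kHz.
47.6 kHz > fs/2 = 26.225 kHz, folds to fs − 47.6 kHz = 4.85 kHz.
58.1 kHz mod fs = 5.65 kHz.
5.65 kHz ≤ fs/2 = 26.225 kHz, appears at 5.65 kHz.
58.1 kHz and 110.55 kHz both map to 5.65 kHz.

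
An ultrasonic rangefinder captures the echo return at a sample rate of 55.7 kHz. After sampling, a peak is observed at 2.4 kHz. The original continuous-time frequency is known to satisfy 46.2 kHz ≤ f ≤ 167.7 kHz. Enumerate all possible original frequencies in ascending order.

53.3 kHz, 58.1 kHz, 109 kHz, 113.8 kHz, 164.7 kHz

Frequencies that alias to 2.4 kHz are k·fs ± 2.4 kHz for integer k ≥ 0.
k=0: 2.4 kHz.
k=1: 53.3 kHz, 58.1 kHz.
k=2: 109 kHz, 113.8 kHz.
k=3: 164.7 kHz, 169.5 kHz.
k=4: 220.4 kHz, 225.2 kHz.
Within [46.2 kHz, 167.7 kHz]: 53.3 kHz, 58.1 kHz, 109 kHz, 113.8 kHz, 164.7 kHz.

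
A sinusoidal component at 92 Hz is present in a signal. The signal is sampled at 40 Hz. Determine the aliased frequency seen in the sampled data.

92 Hz mod fs = 12 Hz.
12 Hz ≤ fs/2 = 20 Hz, appears at 12 Hz.

12 Hz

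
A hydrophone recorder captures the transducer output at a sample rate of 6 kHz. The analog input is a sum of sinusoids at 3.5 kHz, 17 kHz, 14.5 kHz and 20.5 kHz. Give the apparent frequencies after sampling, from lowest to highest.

1 kHz, 2.5 kHz

fs/2 = 3 kHz.
3.5 kHz > fs/2 = 3 kHz, folds to fs − 3.5 kHz = 2.5 kHz.
17 kHz mod fs = 5 kHz.
5 kHz > fs/2 = 3 kHz, folds to fs − 5 kHz = 1 kHz.
14.5 kHz mod fs = 2.5 kHz.
2.5 kHz ≤ fs/2 = 3 kHz, appears at 2.5 kHz.
20.5 kHz mod fs = 2.5 kHz.
2.5 kHz ≤ fs/2 = 3 kHz, appears at 2.5 kHz.
Distinct values: {1 kHz, 2.5 kHz}.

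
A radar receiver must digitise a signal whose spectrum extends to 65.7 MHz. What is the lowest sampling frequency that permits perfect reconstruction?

Nyquist rate = 2 × 65.7 MHz = 131.4 MHz.

131.4 MHz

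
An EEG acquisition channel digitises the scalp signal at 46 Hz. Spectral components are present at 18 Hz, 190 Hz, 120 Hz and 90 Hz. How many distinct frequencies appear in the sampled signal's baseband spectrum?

fs/2 = 23 Hz.
18 Hz ≤ fs/2 = 23 Hz, passes unchanged.
190 Hz mod fs = 6 Hz.
6 Hz ≤ fs/2 = 23 Hz, appears at 6 Hz.
120 Hz mod fs = 28 Hz.
28 Hz > fs/2 = 23 Hz, folds to fs − 28 Hz = 18 Hz.
90 Hz mod fs = 44 Hz.
44 Hz > fs/2 = 23 Hz, folds to fs − 44 Hz = 2 Hz.
Distinct values: {2 Hz, 6 Hz, 18 Hz} → 3.

3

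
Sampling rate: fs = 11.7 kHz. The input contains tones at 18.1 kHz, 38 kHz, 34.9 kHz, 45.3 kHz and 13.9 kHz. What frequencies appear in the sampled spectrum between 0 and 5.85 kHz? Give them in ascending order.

0.2 kHz, 1.5 kHz, 2.2 kHz, 2.9 kHz, 5.3 kHz

fs/2 = 5.85 kHz.
18.1 kHz mod fs = 6.4 kHz.
6.4 kHz > fs/2 = 5.85 kHz, folds to fs − 6.4 kHz = 5.3 kHz.
38 kHz mod fs = 2.9 kHz.
2.9 kHz ≤ fs/2 = 5.85 kHz, appears at 2.9 kHz.
34.9 kHz mod fs = 11.5 kHz.
11.5 kHz > fs/2 = 5.85 kHz, folds to fs − 11.5 kHz = 0.2 kHz.
45.3 kHz mod fs = 10.2 kHz.
10.2 kHz > fs/2 = 5.85 kHz, folds to fs − 10.2 kHz = 1.5 kHz.
13.9 kHz mod fs = 2.2 kHz.
2.2 kHz ≤ fs/2 = 5.85 kHz, appears at 2.2 kHz.
Distinct values: {0.2 kHz, 1.5 kHz, 2.2 kHz, 2.9 kHz, 5.3 kHz}.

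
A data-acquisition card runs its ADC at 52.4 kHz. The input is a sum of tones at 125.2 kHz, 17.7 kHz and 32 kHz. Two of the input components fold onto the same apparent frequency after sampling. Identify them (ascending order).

fs/2 = 26.2 kHz.
125.2 kHz mod fs = 20.4 kHz.
20.4 kHz ≤ fs/2 = 26.2 kHz, appears at 20.4 kHz.
17.7 kHz ≤ fs/2 = 26.2 kHz, passes unchanged.
32 kHz > fs/2 = 26.2 kHz, folds to fs − 32 kHz = 20.4 kHz.
32 kHz and 125.2 kHz both map to 20.4 kHz.

32 kHz, 125.2 kHz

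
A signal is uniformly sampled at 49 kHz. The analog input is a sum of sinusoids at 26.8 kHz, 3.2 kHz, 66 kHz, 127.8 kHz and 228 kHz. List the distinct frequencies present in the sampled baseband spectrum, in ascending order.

3.2 kHz, 17 kHz, 19.2 kHz, 22.2 kHz

fs/2 = 24.5 kHz.
26.8 kHz > fs/2 = 24.5 kHz, folds to fs − 26.8 kHz = 22.2 kHz.
3.2 kHz ≤ fs/2 = 24.5 kHz, passes unchanged.
66 kHz mod fs = 17 kHz.
17 kHz ≤ fs/2 = 24.5 kHz, appears at 17 kHz.
127.8 kHz mod fs = 29.8 kHz.
29.8 kHz > fs/2 = 24.5 kHz, folds to fs − 29.8 kHz = 19.2 kHz.
228 kHz mod fs = 32 kHz.
32 kHz > fs/2 = 24.5 kHz, folds to fs − 32 kHz = 17 kHz.
Distinct values: {3.2 kHz, 17 kHz, 19.2 kHz, 22.2 kHz}.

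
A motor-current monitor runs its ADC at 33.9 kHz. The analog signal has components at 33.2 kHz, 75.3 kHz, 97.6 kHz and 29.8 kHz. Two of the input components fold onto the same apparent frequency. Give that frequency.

fs/2 = 16.95 kHz.
33.2 kHz > fs/2 = 16.95 kHz, folds to fs − 33.2 kHz = 0.7 kHz.
75.3 kHz mod fs = 7.5 kHz.
7.5 kHz ≤ fs/2 = 16.95 kHz, appears at 7.5 kHz.
97.6 kHz mod fs = 29.8 kHz.
29.8 kHz > fs/2 = 16.95 kHz, folds to fs − 29.8 kHz = 4.1 kHz.
29.8 kHz > fs/2 = 16.95 kHz, folds to fs − 29.8 kHz = 4.1 kHz.
29.8 kHz and 97.6 kHz both map to 4.1 kHz.

4.1 kHz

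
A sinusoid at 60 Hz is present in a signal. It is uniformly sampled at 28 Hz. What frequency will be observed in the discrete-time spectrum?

60 Hz mod fs = 4 Hz.
4 Hz ≤ fs/2 = 14 Hz, appears at 4 Hz.

4 Hz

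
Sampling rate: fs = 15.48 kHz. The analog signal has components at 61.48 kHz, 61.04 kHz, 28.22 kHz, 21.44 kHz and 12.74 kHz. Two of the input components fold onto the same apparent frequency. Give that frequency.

2.74 kHz

fs/2 = 7.74 kHz.
61.48 kHz mod fs = 15.04 kHz.
15.04 kHz > fs/2 = 7.74 kHz, folds to fs − 15.04 kHz = 0.44 kHz.
61.04 kHz mod fs = 14.6 kHz.
14.6 kHz > fs/2 = 7.74 kHz, folds to fs − 14.6 kHz = 0.88 kHz.
28.22 kHz mod fs = 12.74 kHz.
12.74 kHz > fs/2 = 7.74 kHz, folds to fs − 12.74 kHz = 2.74 kHz.
21.44 kHz mod fs = 5.96 kHz.
5.96 kHz ≤ fs/2 = 7.74 kHz, appears at 5.96 kHz.
12.74 kHz > fs/2 = 7.74 kHz, folds to fs − 12.74 kHz = 2.74 kHz.
12.74 kHz and 28.22 kHz both map to 2.74 kHz.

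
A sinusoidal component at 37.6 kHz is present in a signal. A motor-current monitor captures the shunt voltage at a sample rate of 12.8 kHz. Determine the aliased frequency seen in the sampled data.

37.6 kHz mod fs = 12 kHz.
12 kHz > fs/2 = 6.4 kHz, folds to fs − 12 kHz = 0.8 kHz.

0.8 kHz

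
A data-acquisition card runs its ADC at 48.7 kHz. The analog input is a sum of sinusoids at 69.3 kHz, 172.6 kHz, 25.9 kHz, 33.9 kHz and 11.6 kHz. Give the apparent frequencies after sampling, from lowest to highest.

fs/2 = 24.35 kHz.
69.3 kHz mod fs = 20.6 kHz.
20.6 kHz ≤ fs/2 = 24.35 kHz, appears at 20.6 kHz.
172.6 kHz mod fs = 26.5 kHz.
26.5 kHz > fs/2 = 24.35 kHz, folds to fs − 26.5 kHz = 22.2 kHz.
25.9 kHz > fs/2 = 24.35 kHz, folds to fs − 25.9 kHz = 22.8 kHz.
33.9 kHz > fs/2 = 24.35 kHz, folds to fs − 33.9 kHz = 14.8 kHz.
11.6 kHz ≤ fs/2 = 24.35 kHz, passes unchanged.
Distinct values: {11.6 kHz, 14.8 kHz, 20.6 kHz, 22.2 kHz, 22.8 kHz}.

11.6 kHz, 14.8 kHz, 20.6 kHz, 22.2 kHz, 22.8 kHz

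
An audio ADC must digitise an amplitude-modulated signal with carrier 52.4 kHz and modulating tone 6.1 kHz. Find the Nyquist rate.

117 kHz

AM sidebands sit at fc ± fm = 46.3 kHz and 58.5 kHz.
Highest-frequency component: 58.5 kHz.
Nyquist rate = 2 × 58.5 kHz = 117 kHz.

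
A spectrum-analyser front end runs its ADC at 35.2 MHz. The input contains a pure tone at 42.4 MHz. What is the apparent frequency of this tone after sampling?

42.4 MHz mod fs = 7.2 MHz.
7.2 MHz ≤ fs/2 = 17.6 MHz, appears at 7.2 MHz.

7.2 MHz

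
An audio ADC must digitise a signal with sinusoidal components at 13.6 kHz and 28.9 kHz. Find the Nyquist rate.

57.8 kHz

Highest-frequency component: 28.9 kHz.
Nyquist rate = 2 × 28.9 kHz = 57.8 kHz.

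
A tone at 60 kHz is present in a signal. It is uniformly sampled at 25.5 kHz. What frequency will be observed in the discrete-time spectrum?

60 kHz mod fs = 9 kHz.
9 kHz ≤ fs/2 = 12.75 kHz, appears at 9 kHz.

9 kHz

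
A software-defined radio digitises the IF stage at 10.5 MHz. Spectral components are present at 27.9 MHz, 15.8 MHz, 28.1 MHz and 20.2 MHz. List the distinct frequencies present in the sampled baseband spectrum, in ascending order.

0.8 MHz, 3.4 MHz, 3.6 MHz, 5.2 MHz

fs/2 = 5.25 MHz.
27.9 MHz mod fs = 6.9 MHz.
6.9 MHz > fs/2 = 5.25 MHz, folds to fs − 6.9 MHz = 3.6 MHz.
15.8 MHz mod fs = 5.3 MHz.
5.3 MHz > fs/2 = 5.25 MHz, folds to fs − 5.3 MHz = 5.2 MHz.
28.1 MHz mod fs = 7.1 MHz.
7.1 MHz > fs/2 = 5.25 MHz, folds to fs − 7.1 MHz = 3.4 MHz.
20.2 MHz mod fs = 9.7 MHz.
9.7 MHz > fs/2 = 5.25 MHz, folds to fs − 9.7 MHz = 0.8 MHz.
Distinct values: {0.8 MHz, 3.4 MHz, 3.6 MHz, 5.2 MHz}.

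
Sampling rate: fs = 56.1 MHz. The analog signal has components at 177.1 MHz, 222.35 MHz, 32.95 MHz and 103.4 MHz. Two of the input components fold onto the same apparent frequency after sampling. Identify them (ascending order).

fs/2 = 28.05 MHz.
177.1 MHz mod fs = 8.8 MHz.
8.8 MHz ≤ fs/2 = 28.05 MHz, appears at 8.8 MHz.
222.35 MHz mod fs = 54.05 MHz.
54.05 MHz > fs/2 = 28.05 MHz, folds to fs − 54.05 MHz = 2.05 MHz.
32.95 MHz > fs/2 = 28.05 MHz, folds to fs − 32.95 MHz = 23.15 MHz.
103.4 MHz mod fs = 47.3 MHz.
47.3 MHz > fs/2 = 28.05 MHz, folds to fs − 47.3 MHz = 8.8 MHz.
103.4 MHz and 177.1 MHz both map to 8.8 MHz.

103.4 MHz, 177.1 MHz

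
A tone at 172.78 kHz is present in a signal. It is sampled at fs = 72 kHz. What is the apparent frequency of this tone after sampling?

172.78 kHz mod fs = 28.78 kHz.
28.78 kHz ≤ fs/2 = 36 kHz, appears at 28.78 kHz.

28.78 kHz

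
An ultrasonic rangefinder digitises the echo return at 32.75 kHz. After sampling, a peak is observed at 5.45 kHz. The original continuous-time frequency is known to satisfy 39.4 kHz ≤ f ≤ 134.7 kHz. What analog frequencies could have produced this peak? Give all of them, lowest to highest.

60.05 kHz, 70.95 kHz, 92.8 kHz, 103.7 kHz, 125.55 kHz

Frequencies that alias to 5.45 kHz are k·fs ± 5.45 kHz for integer k ≥ 0.
k=0: 5.45 kHz.
k=1: 27.3 kHz, 38.2 kHz.
k=2: 60.05 kHz, 70.95 kHz.
k=3: 92.8 kHz, 103.7 kHz.
k=4: 125.55 kHz, 136.45 kHz.
k=5: 158.3 kHz, 169.2 kHz.
Within [39.4 kHz, 134.7 kHz]: 60.05 kHz, 70.95 kHz, 92.8 kHz, 103.7 kHz, 125.55 kHz.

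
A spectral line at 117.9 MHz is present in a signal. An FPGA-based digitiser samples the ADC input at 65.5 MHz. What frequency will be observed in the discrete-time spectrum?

13.1 MHz

117.9 MHz mod fs = 52.4 MHz.
52.4 MHz > fs/2 = 32.75 MHz, folds to fs − 52.4 MHz = 13.1 MHz.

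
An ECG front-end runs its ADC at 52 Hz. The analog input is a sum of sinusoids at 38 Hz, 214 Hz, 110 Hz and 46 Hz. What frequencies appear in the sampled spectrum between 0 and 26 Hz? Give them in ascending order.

fs/2 = 26 Hz.
38 Hz > fs/2 = 26 Hz, folds to fs − 38 Hz = 14 Hz.
214 Hz mod fs = 6 Hz.
6 Hz ≤ fs/2 = 26 Hz, appears at 6 Hz.
110 Hz mod fs = 6 Hz.
6 Hz ≤ fs/2 = 26 Hz, appears at 6 Hz.
46 Hz > fs/2 = 26 Hz, folds to fs − 46 Hz = 6 Hz.
Distinct values: {6 Hz, 14 Hz}.

6 Hz, 14 Hz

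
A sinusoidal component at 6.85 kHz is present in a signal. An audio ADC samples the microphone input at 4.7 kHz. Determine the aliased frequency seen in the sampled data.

2.15 kHz

6.85 kHz mod fs = 2.15 kHz.
2.15 kHz ≤ fs/2 = 2.35 kHz, appears at 2.15 kHz.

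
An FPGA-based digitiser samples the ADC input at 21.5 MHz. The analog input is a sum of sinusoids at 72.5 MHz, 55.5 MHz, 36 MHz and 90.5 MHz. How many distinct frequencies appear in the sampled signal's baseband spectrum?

fs/2 = 10.75 MHz.
72.5 MHz mod fs = 8 MHz.
8 MHz ≤ fs/2 = 10.75 MHz, appears at 8 MHz.
55.5 MHz mod fs = 12.5 MHz.
12.5 MHz > fs/2 = 10.75 MHz, folds to fs − 12.5 MHz = 9 MHz.
36 MHz mod fs = 14.5 MHz.
14.5 MHz > fs/2 = 10.75 MHz, folds to fs − 14.5 MHz = 7 MHz.
90.5 MHz mod fs = 4.5 MHz.
4.5 MHz ≤ fs/2 = 10.75 MHz, appears at 4.5 MHz.
Distinct values: {4.5 MHz, 7 MHz, 8 MHz, 9 MHz} → 4.

4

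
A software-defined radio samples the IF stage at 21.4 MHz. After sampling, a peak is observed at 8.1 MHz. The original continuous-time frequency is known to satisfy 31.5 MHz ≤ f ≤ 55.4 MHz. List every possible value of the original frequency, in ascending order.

34.7 MHz, 50.9 MHz

Frequencies that alias to 8.1 MHz are k·fs ± 8.1 MHz for integer k ≥ 0.
k=0: 8.1 MHz.
k=1: 13.3 MHz, 29.5 MHz.
k=2: 34.7 MHz, 50.9 MHz.
k=3: 56.1 MHz, 72.3 MHz.
Within [31.5 MHz, 55.4 MHz]: 34.7 MHz, 50.9 MHz.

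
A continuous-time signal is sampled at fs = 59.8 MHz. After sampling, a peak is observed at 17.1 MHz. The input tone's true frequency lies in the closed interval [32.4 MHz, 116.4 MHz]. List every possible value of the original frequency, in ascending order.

Frequencies that alias to 17.1 MHz are k·fs ± 17.1 MHz for integer k ≥ 0.
k=0: 17.1 MHz.
k=1: 42.7 MHz, 76.9 MHz.
k=2: 102.5 MHz, 136.7 MHz.
k=3: 162.3 MHz, 196.5 MHz.
Within [32.4 MHz, 116.4 MHz]: 42.7 MHz, 76.9 MHz, 102.5 MHz.

42.7 MHz, 76.9 MHz, 102.5 MHz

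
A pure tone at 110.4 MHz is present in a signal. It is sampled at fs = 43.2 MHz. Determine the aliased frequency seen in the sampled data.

110.4 MHz mod fs = 24 MHz.
24 MHz > fs/2 = 21.6 MHz, folds to fs − 24 MHz = 19.2 MHz.

19.2 MHz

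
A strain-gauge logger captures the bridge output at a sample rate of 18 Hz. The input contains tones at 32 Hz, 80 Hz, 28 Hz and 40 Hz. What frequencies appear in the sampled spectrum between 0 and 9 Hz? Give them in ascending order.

4 Hz, 8 Hz

fs/2 = 9 Hz.
32 Hz mod fs = 14 Hz.
14 Hz > fs/2 = 9 Hz, folds to fs − 14 Hz = 4 Hz.
80 Hz mod fs = 8 Hz.
8 Hz ≤ fs/2 = 9 Hz, appears at 8 Hz.
28 Hz mod fs = 10 Hz.
10 Hz > fs/2 = 9 Hz, folds to fs − 10 Hz = 8 Hz.
40 Hz mod fs = 4 Hz.
4 Hz ≤ fs/2 = 9 Hz, appears at 4 Hz.
Distinct values: {4 Hz, 8 Hz}.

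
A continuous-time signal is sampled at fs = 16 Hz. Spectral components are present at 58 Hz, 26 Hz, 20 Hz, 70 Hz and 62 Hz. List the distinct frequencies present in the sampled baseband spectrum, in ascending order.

fs/2 = 8 Hz.
58 Hz mod fs = 10 Hz.
10 Hz > fs/2 = 8 Hz, folds to fs − 10 Hz = 6 Hz.
26 Hz mod fs = 10 Hz.
10 Hz > fs/2 = 8 Hz, folds to fs − 10 Hz = 6 Hz.
20 Hz mod fs = 4 Hz.
4 Hz ≤ fs/2 = 8 Hz, appears at 4 Hz.
70 Hz mod fs = 6 Hz.
6 Hz ≤ fs/2 = 8 Hz, appears at 6 Hz.
62 Hz mod fs = 14 Hz.
14 Hz > fs/2 = 8 Hz, folds to fs − 14 Hz = 2 Hz.
Distinct values: {2 Hz, 4 Hz, 6 Hz}.

2 Hz, 4 Hz, 6 Hz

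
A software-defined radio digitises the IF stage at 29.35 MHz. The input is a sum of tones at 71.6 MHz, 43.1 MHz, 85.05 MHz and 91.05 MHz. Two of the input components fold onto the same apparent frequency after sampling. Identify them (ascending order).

fs/2 = 14.675 MHz.
71.6 MHz mod fs = 12.9 MHz.
12.9 MHz ≤ fs/2 = 14.675 MHz, appears at 12.9 MHz.
43.1 MHz mod fs = 13.75 MHz.
13.75 MHz ≤ fs/2 = 14.675 MHz, appears at 13.75 MHz.
85.05 MHz mod fs = 26.35 MHz.
26.35 MHz > fs/2 = 14.675 MHz, folds to fs − 26.35 MHz = 3 MHz.
91.05 MHz mod fs = 3 MHz.
3 MHz ≤ fs/2 = 14.675 MHz, appears at 3 MHz.
85.05 MHz and 91.05 MHz both map to 3 MHz.

85.05 MHz, 91.05 MHz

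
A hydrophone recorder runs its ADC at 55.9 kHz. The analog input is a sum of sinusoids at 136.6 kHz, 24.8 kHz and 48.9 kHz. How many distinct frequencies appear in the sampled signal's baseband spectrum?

fs/2 = 27.95 kHz.
136.6 kHz mod fs = 24.8 kHz.
24.8 kHz ≤ fs/2 = 27.95 kHz, appears at 24.8 kHz.
24.8 kHz ≤ fs/2 = 27.95 kHz, passes unchanged.
48.9 kHz > fs/2 = 27.95 kHz, folds to fs − 48.9 kHz = 7 kHz.
Distinct values: {7 kHz, 24.8 kHz} → 2.

2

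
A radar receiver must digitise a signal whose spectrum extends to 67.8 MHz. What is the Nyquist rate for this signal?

Nyquist rate = 2 × 67.8 MHz = 135.6 MHz.

135.6 MHz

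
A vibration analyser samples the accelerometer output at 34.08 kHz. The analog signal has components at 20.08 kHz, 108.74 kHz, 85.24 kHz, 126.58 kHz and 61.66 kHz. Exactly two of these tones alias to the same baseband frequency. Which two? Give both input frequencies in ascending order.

61.66 kHz, 108.74 kHz

fs/2 = 17.04 kHz.
20.08 kHz > fs/2 = 17.04 kHz, folds to fs − 20.08 kHz = 14 kHz.
108.74 kHz mod fs = 6.5 kHz.
6.5 kHz ≤ fs/2 = 17.04 kHz, appears at 6.5 kHz.
85.24 kHz mod fs = 17.08 kHz.
17.08 kHz > fs/2 = 17.04 kHz, folds to fs − 17.08 kHz = 17 kHz.
126.58 kHz mod fs = 24.34 kHz.
24.34 kHz > fs/2 = 17.04 kHz, folds to fs − 24.34 kHz = 9.74 kHz.
61.66 kHz mod fs = 27.58 kHz.
27.58 kHz > fs/2 = 17.04 kHz, folds to fs − 27.58 kHz = 6.5 kHz.
61.66 kHz and 108.74 kHz both map to 6.5 kHz.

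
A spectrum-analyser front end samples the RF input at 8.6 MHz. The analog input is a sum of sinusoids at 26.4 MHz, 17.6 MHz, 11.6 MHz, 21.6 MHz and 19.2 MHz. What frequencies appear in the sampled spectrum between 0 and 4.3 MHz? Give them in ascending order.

fs/2 = 4.3 MHz.
26.4 MHz mod fs = 0.6 MHz.
0.6 MHz ≤ fs/2 = 4.3 MHz, appears at 0.6 MHz.
17.6 MHz mod fs = 0.4 MHz.
0.4 MHz ≤ fs/2 = 4.3 MHz, appears at 0.4 MHz.
11.6 MHz mod fs = 3 MHz.
3 MHz ≤ fs/2 = 4.3 MHz, appears at 3 MHz.
21.6 MHz mod fs = 4.4 MHz.
4.4 MHz > fs/2 = 4.3 MHz, folds to fs − 4.4 MHz = 4.2 MHz.
19.2 MHz mod fs = 2 MHz.
2 MHz ≤ fs/2 = 4.3 MHz, appears at 2 MHz.
Distinct values: {0.4 MHz, 0.6 MHz, 2 MHz, 3 MHz, 4.2 MHz}.

0.4 MHz, 0.6 MHz, 2 MHz, 3 MHz, 4.2 MHz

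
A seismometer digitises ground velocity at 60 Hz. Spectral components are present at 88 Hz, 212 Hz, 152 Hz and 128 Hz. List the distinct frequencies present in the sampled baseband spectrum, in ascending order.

fs/2 = 30 Hz.
88 Hz mod fs = 28 Hz.
28 Hz ≤ fs/2 = 30 Hz, appears at 28 Hz.
212 Hz mod fs = 32 Hz.
32 Hz > fs/2 = 30 Hz, folds to fs − 32 Hz = 28 Hz.
152 Hz mod fs = 32 Hz.
32 Hz > fs/2 = 30 Hz, folds to fs − 32 Hz = 28 Hz.
128 Hz mod fs = 8 Hz.
8 Hz ≤ fs/2 = 30 Hz, appears at 8 Hz.
Distinct values: {8 Hz, 28 Hz}.

8 Hz, 28 Hz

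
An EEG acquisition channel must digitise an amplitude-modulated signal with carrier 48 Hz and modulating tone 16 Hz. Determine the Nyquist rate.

128 Hz

AM sidebands sit at fc ± fm = 32 Hz and 64 Hz.
Highest-frequency component: 64 Hz.
Nyquist rate = 2 × 64 Hz = 128 Hz.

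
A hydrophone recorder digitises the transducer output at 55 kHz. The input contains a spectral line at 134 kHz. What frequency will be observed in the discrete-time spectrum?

134 kHz mod fs = 24 kHz.
24 kHz ≤ fs/2 = 27.5 kHz, appears at 24 kHz.

24 kHz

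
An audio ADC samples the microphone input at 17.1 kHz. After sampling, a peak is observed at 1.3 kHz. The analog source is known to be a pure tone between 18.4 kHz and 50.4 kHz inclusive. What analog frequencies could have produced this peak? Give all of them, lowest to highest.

Frequencies that alias to 1.3 kHz are k·fs ± 1.3 kHz for integer k ≥ 0.
k=0: 1.3 kHz.
k=1: 15.8 kHz, 18.4 kHz.
k=2: 32.9 kHz, 35.5 kHz.
k=3: 50 kHz, 52.6 kHz.
k=4: 67.1 kHz, 69.7 kHz.
Within [18.4 kHz, 50.4 kHz]: 18.4 kHz, 32.9 kHz, 35.5 kHz, 50 kHz.

18.4 kHz, 32.9 kHz, 35.5 kHz, 50 kHz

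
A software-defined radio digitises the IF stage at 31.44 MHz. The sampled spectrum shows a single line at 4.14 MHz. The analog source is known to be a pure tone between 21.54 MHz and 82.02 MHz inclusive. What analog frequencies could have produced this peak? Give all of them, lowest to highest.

27.3 MHz, 35.58 MHz, 58.74 MHz, 67.02 MHz

Frequencies that alias to 4.14 MHz are k·fs ± 4.14 MHz for integer k ≥ 0.
k=0: 4.14 MHz.
k=1: 27.3 MHz, 35.58 MHz.
k=2: 58.74 MHz, 67.02 MHz.
k=3: 90.18 MHz, 98.46 MHz.
Within [21.54 MHz, 82.02 MHz]: 27.3 MHz, 35.58 MHz, 58.74 MHz, 67.02 MHz.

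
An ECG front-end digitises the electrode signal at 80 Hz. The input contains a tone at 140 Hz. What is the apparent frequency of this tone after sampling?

20 Hz

140 Hz mod fs = 60 Hz.
60 Hz > fs/2 = 40 Hz, folds to fs − 60 Hz = 20 Hz.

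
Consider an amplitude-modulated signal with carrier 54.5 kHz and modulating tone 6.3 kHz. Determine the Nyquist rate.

121.6 kHz

AM sidebands sit at fc ± fm = 48.2 kHz and 60.8 kHz.
Highest-frequency component: 60.8 kHz.
Nyquist rate = 2 × 60.8 kHz = 121.6 kHz.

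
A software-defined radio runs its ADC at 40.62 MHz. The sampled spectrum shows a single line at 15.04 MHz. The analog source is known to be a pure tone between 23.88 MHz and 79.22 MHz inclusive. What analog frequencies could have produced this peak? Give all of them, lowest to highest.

25.58 MHz, 55.66 MHz, 66.2 MHz

Frequencies that alias to 15.04 MHz are k·fs ± 15.04 MHz for integer k ≥ 0.
k=0: 15.04 MHz.
k=1: 25.58 MHz, 55.66 MHz.
k=2: 66.2 MHz, 96.28 MHz.
k=3: 106.82 MHz, 136.9 MHz.
Within [23.88 MHz, 79.22 MHz]: 25.58 MHz, 55.66 MHz, 66.2 MHz.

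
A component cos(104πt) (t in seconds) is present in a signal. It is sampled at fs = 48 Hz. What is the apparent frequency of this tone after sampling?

ω = 104π rad/s → f = ω/(2π) = 52 Hz.
52 Hz mod fs = 4 Hz.
4 Hz ≤ fs/2 = 24 Hz, appears at 4 Hz.

4 Hz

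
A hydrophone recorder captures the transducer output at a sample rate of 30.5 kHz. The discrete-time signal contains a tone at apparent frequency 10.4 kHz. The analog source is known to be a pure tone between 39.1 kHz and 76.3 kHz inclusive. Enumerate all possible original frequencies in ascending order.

Frequencies that alias to 10.4 kHz are k·fs ± 10.4 kHz for integer k ≥ 0.
k=0: 10.4 kHz.
k=1: 20.1 kHz, 40.9 kHz.
k=2: 50.6 kHz, 71.4 kHz.
k=3: 81.1 kHz, 101.9 kHz.
Within [39.1 kHz, 76.3 kHz]: 40.9 kHz, 50.6 kHz, 71.4 kHz.

40.9 kHz, 50.6 kHz, 71.4 kHz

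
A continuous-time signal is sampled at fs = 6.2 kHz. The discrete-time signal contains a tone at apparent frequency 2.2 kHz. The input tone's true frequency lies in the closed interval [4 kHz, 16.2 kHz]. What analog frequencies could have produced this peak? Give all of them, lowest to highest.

4 kHz, 8.4 kHz, 10.2 kHz, 14.6 kHz

Frequencies that alias to 2.2 kHz are k·fs ± 2.2 kHz for integer k ≥ 0.
k=0: 2.2 kHz.
k=1: 4 kHz, 8.4 kHz.
k=2: 10.2 kHz, 14.6 kHz.
k=3: 16.4 kHz, 20.8 kHz.
Within [4 kHz, 16.2 kHz]: 4 kHz, 8.4 kHz, 10.2 kHz, 14.6 kHz.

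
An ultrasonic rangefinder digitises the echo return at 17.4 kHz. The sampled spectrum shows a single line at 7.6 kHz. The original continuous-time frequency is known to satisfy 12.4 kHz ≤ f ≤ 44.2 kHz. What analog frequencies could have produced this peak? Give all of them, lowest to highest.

Frequencies that alias to 7.6 kHz are k·fs ± 7.6 kHz for integer k ≥ 0.
k=0: 7.6 kHz.
k=1: 9.8 kHz, 25 kHz.
k=2: 27.2 kHz, 42.4 kHz.
k=3: 44.6 kHz, 59.8 kHz.
Within [12.4 kHz, 44.2 kHz]: 25 kHz, 27.2 kHz, 42.4 kHz.

25 kHz, 27.2 kHz, 42.4 kHz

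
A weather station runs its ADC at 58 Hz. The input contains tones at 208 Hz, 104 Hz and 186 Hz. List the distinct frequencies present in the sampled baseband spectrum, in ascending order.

fs/2 = 29 Hz.
208 Hz mod fs = 34 Hz.
34 Hz > fs/2 = 29 Hz, folds to fs − 34 Hz = 24 Hz.
104 Hz mod fs = 46 Hz.
46 Hz > fs/2 = 29 Hz, folds to fs − 46 Hz = 12 Hz.
186 Hz mod fs = 12 Hz.
12 Hz ≤ fs/2 = 29 Hz, appears at 12 Hz.
Distinct values: {12 Hz, 24 Hz}.

12 Hz, 24 Hz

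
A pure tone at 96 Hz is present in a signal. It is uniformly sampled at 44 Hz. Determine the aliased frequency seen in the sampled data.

8 Hz

96 Hz mod fs = 8 Hz.
8 Hz ≤ fs/2 = 22 Hz, appears at 8 Hz.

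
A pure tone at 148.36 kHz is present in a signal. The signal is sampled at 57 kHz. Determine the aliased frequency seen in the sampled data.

148.36 kHz mod fs = 34.36 kHz.
34.36 kHz > fs/2 = 28.5 kHz, folds to fs − 34.36 kHz = 22.64 kHz.

22.64 kHz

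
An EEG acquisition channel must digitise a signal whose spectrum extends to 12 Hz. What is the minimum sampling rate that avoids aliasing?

Nyquist rate = 2 × 12 Hz = 24 Hz.

24 Hz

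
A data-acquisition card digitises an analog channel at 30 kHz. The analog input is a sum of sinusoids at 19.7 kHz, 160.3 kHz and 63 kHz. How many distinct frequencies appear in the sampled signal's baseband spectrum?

fs/2 = 15 kHz.
19.7 kHz > fs/2 = 15 kHz, folds to fs − 19.7 kHz = 10.3 kHz.
160.3 kHz mod fs = 10.3 kHz.
10.3 kHz ≤ fs/2 = 15 kHz, appears at 10.3 kHz.
63 kHz mod fs = 3 kHz.
3 kHz ≤ fs/2 = 15 kHz, appears at 3 kHz.
Distinct values: {3 kHz, 10.3 kHz} → 2.

2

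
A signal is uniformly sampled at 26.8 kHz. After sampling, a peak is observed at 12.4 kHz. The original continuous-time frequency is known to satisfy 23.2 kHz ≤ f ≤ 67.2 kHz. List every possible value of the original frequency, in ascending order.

Frequencies that alias to 12.4 kHz are k·fs ± 12.4 kHz for integer k ≥ 0.
k=0: 12.4 kHz.
k=1: 14.4 kHz, 39.2 kHz.
k=2: 41.2 kHz, 66 kHz.
k=3: 68 kHz, 92.8 kHz.
Within [23.2 kHz, 67.2 kHz]: 39.2 kHz, 41.2 kHz, 66 kHz.

39.2 kHz, 41.2 kHz, 66 kHz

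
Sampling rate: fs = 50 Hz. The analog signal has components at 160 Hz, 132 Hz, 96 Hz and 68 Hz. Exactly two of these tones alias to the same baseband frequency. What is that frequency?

fs/2 = 25 Hz.
160 Hz mod fs = 10 Hz.
10 Hz ≤ fs/2 = 25 Hz, appears at 10 Hz.
132 Hz mod fs = 32 Hz.
32 Hz > fs/2 = 25 Hz, folds to fs − 32 Hz = 18 Hz.
96 Hz mod fs = 46 Hz.
46 Hz > fs/2 = 25 Hz, folds to fs − 46 Hz = 4 Hz.
68 Hz mod fs = 18 Hz.
18 Hz ≤ fs/2 = 25 Hz, appears at 18 Hz.
68 Hz and 132 Hz both map to 18 Hz.

18 Hz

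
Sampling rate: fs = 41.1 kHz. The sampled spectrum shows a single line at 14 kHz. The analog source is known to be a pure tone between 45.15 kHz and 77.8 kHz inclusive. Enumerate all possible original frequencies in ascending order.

55.1 kHz, 68.2 kHz

Frequencies that alias to 14 kHz are k·fs ± 14 kHz for integer k ≥ 0.
k=0: 14 kHz.
k=1: 27.1 kHz, 55.1 kHz.
k=2: 68.2 kHz, 96.2 kHz.
k=3: 109.3 kHz, 137.3 kHz.
Within [45.15 kHz, 77.8 kHz]: 55.1 kHz, 68.2 kHz.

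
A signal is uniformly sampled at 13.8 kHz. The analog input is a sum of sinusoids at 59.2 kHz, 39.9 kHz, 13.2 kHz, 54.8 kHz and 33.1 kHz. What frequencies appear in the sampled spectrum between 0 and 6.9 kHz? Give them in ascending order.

0.4 kHz, 0.6 kHz, 1.5 kHz, 4 kHz, 5.5 kHz

fs/2 = 6.9 kHz.
59.2 kHz mod fs = 4 kHz.
4 kHz ≤ fs/2 = 6.9 kHz, appears at 4 kHz.
39.9 kHz mod fs = 12.3 kHz.
12.3 kHz > fs/2 = 6.9 kHz, folds to fs − 12.3 kHz = 1.5 kHz.
13.2 kHz > fs/2 = 6.9 kHz, folds to fs − 13.2 kHz = 0.6 kHz.
54.8 kHz mod fs = 13.4 kHz.
13.4 kHz > fs/2 = 6.9 kHz, folds to fs − 13.4 kHz = 0.4 kHz.
33.1 kHz mod fs = 5.5 kHz.
5.5 kHz ≤ fs/2 = 6.9 kHz, appears at 5.5 kHz.
Distinct values: {0.4 kHz, 0.6 kHz, 1.5 kHz, 4 kHz, 5.5 kHz}.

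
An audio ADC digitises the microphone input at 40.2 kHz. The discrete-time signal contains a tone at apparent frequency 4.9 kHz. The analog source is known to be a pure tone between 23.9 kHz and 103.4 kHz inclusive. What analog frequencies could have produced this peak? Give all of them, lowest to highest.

35.3 kHz, 45.1 kHz, 75.5 kHz, 85.3 kHz

Frequencies that alias to 4.9 kHz are k·fs ± 4.9 kHz for integer k ≥ 0.
k=0: 4.9 kHz.
k=1: 35.3 kHz, 45.1 kHz.
k=2: 75.5 kHz, 85.3 kHz.
k=3: 115.7 kHz, 125.5 kHz.
Within [23.9 kHz, 103.4 kHz]: 35.3 kHz, 45.1 kHz, 75.5 kHz, 85.3 kHz.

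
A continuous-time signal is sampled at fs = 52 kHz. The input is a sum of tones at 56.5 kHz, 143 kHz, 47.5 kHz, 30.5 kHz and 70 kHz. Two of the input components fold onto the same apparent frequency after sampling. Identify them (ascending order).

47.5 kHz, 56.5 kHz

fs/2 = 26 kHz.
56.5 kHz mod fs = 4.5 kHz.
4.5 kHz ≤ fs/2 = 26 kHz, appears at 4.5 kHz.
143 kHz mod fs = 39 kHz.
39 kHz > fs/2 = 26 kHz, folds to fs − 39 kHz = 13 kHz.
47.5 kHz > fs/2 = 26 kHz, folds to fs − 47.5 kHz = 4.5 kHz.
30.5 kHz > fs/2 = 26 kHz, folds to fs − 30.5 kHz = 21.5 kHz.
70 kHz mod fs = 18 kHz.
18 kHz ≤ fs/2 = 26 kHz, appears at 18 kHz.
47.5 kHz and 56.5 kHz both map to 4.5 kHz.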